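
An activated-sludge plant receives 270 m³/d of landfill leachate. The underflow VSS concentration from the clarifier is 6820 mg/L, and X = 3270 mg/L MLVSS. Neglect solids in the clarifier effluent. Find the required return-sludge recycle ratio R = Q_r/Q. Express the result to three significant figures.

R ≈ 0.921

R = Q_r/Q = X/(X_r − X) = 3270 / (6820 − 3270) = 0.9211.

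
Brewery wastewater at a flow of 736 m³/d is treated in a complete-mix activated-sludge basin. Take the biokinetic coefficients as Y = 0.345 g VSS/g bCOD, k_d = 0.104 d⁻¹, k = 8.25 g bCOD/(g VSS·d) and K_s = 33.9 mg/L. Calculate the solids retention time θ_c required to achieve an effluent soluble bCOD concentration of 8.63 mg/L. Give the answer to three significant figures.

θ_c ≈ 2.11 d

Specific growth rate at S = 8.63 mg/L: μ = YkS/(K_s+S) = 0.345·8.25·8.63/(33.9+8.63) = 0.5775 d⁻¹.
1/θ_c = 0.5775 − 0.104 = 0.4735 d⁻¹, so θ_c = 2.112 d.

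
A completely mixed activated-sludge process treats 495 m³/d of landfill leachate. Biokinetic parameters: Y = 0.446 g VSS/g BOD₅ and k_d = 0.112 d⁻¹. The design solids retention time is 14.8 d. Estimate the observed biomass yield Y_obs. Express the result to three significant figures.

Y_obs ≈ 0.168 g VSS/g BOD₅

Observed yield with endogenous decay: Y_obs = Y / (1 + k_d·θ_c) = 0.446 / (1 + 0.112 × 14.8) = 0.446 / 2.658 = 0.1678 g VSS/g BOD₅.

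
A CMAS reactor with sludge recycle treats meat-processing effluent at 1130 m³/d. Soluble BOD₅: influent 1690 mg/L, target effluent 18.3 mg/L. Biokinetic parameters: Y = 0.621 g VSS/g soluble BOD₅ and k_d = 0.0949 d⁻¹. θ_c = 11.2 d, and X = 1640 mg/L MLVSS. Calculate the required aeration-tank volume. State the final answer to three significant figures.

Rearranging the biomass balance for a CMAS with decay, V = Y·Q·ΔS·θ_c / [X·(1+k_d θ_c)] = 0.621 × 1130 × (1690 − 18.3) × 11.2 / [1640 × (1 + 0.0949 × 11.2)] = 1.31×10^7 / 3383 = 3884 m³.

V ≈ 3880 m³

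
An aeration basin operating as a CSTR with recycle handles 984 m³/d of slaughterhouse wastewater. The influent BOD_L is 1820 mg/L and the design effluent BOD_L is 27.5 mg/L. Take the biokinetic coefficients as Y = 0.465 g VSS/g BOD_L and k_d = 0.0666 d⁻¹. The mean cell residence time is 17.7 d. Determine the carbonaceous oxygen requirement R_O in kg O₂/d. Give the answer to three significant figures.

R_O ≈ 1230 kg O₂/d

Y_obs = Y / (1 + k_d θ_c) = 0.465 / (1 + 0.0666 × 17.7) = 0.465 / 2.179 = 0.2134.
Substrate removed = Q·(S₀ − S) = 984 m³/d × (1820 − 27.5) g/m³ = 1.76×10^6 g/d = 1764 kg/d.
Biomass synthesised: P_X = Y_obs × 1764 = 376.4 kg VSS/d.
Carbonaceous O₂ demand = substrate oxidised − cell-mass equivalent = 1764 − 1.42 × 376.4 = 1229 kg O₂/d.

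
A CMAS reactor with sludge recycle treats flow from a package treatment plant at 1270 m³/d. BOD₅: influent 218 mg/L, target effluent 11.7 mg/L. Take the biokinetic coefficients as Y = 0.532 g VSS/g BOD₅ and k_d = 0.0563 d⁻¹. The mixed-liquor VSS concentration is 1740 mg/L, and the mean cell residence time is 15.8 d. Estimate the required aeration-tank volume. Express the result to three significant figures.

Rearranging the biomass balance for a CMAS with decay, V = Y·Q·ΔS·θ_c / [X·(1+k_d θ_c)] = 0.532 × 1270 × (218 − 11.7) × 15.8 / [1740 × (1 + 0.0563 × 15.8)] = 2.2×10^6 / 3288 = 669.8 m³.

V ≈ 670 m³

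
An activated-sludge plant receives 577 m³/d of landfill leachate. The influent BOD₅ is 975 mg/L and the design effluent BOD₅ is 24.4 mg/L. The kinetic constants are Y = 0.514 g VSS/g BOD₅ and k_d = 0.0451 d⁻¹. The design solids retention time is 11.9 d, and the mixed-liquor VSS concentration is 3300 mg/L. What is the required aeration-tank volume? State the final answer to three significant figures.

From the SRT design equation V = Y Q (S₀−S) θ_c / [X (1 + k_d θ_c)] = 0.514 × 577 × (975 − 24.4) × 11.9 / [3300 × (1 + 0.0451 × 11.9)] = 3.35×10^6 / 5071 = 661.6 m³.

V ≈ 662 m³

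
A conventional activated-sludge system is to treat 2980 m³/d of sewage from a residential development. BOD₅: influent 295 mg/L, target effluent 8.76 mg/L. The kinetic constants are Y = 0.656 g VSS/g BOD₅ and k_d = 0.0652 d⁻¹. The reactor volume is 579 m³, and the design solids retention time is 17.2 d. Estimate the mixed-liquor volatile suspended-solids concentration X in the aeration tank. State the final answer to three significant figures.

Solving the biomass balance for X: X = Y Q (S₀−S) θ_c / [V (1+k_d θ_c)] = 0.656 × 2980 × (295 − 8.76) × 17.2 / [579 × (1 + 0.0652 × 17.2)] = 7836 mg/L.

X ≈ 7840 mg/L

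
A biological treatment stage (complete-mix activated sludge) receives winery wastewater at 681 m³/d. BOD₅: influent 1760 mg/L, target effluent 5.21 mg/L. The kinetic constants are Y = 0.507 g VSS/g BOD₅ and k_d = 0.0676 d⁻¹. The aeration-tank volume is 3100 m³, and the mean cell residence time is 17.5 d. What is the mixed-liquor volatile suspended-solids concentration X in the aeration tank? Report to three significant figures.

X ≈ 1570 mg/L

Solving the biomass balance for X: X = Y Q (S₀−S) θ_c / [V (1+k_d θ_c)] = 0.507 × 681 × (1760 − 5.21) × 17.5 / [3100 × (1 + 0.0676 × 17.5)] = 1567 mg/L.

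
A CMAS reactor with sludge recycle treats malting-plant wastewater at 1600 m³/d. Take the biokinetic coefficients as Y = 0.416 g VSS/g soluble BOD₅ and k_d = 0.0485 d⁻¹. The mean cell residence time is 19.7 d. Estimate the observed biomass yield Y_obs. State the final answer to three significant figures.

Y_obs ≈ 0.213 g VSS/g soluble BOD₅

Observed yield with endogenous decay: Y_obs = Y / (1 + k_d·θ_c) = 0.416 / (1 + 0.0485 × 19.7) = 0.416 / 1.955 = 0.2127 g VSS/g soluble BOD₅.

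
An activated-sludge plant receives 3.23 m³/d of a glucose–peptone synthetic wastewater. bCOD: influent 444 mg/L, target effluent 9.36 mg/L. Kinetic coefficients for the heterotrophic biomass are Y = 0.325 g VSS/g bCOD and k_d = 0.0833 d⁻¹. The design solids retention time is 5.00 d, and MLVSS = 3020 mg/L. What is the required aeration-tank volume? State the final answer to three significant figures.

V ≈ 0.533 m³

Rearranging the biomass balance for a CMAS with decay, V = Y·Q·ΔS·θ_c / [X·(1+k_d θ_c)] = 0.325 × 3.23 × (444 − 9.36) × 5.00 / [3020 × (1 + 0.0833 × 5.00)] = 2.28×10^3 / 4278 = 0.5333 m³.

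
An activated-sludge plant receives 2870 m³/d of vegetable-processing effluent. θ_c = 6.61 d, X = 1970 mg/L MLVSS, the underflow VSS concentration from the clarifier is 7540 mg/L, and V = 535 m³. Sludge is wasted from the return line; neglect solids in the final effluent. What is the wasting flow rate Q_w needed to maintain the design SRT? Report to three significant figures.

Wasting from the return line (neglecting effluent solids): Q_w = V·X / (θ_c·X_r) = 535.0 × 1970 / (6.61 × 7540) = 21.15 m³/d.

Q_w ≈ 21.1 m³/d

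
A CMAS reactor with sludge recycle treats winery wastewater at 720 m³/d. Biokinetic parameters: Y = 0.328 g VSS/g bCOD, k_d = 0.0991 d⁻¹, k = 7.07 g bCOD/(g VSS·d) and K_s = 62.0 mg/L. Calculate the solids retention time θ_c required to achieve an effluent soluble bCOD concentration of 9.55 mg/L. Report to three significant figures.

θ_c ≈ 4.75 d

At the target effluent, Y k S/(K_s+S) = 0.328×7.07×9.55/71.55 = 0.3095 d⁻¹.
Then 1/θ_c = μ − k_d = 0.3095 − 0.0991 = 0.2104 d⁻¹, giving θ_c = 4.752 d.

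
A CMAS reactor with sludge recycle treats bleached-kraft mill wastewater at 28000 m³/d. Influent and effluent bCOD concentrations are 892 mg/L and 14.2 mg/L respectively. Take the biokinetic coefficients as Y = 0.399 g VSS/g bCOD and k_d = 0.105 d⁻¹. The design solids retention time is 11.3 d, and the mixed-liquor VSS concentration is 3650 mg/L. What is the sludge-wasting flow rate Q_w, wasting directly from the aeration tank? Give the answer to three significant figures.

Q_w ≈ 1230 m³/d

From the SRT design equation V = Y Q (S₀−S) θ_c / [X (1 + k_d θ_c)] = 0.399 × 28000 × (892 − 14.2) × 11.3 / [3650 × (1 + 0.105 × 11.3)] = 1.11×10^8 / 7981 = 13886 m³.
For wasting at MLVSS concentration, Q_w = V/θ_c = 13886/11.3 = 1229 m³/d.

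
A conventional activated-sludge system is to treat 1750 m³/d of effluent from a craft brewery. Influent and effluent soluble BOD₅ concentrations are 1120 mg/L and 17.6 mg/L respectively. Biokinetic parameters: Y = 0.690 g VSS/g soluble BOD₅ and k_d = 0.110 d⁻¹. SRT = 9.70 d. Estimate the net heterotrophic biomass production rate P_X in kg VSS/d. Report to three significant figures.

P_X ≈ 644 kg VSS/d

The observed yield is Y_obs = Y/(1 + k_d·θ_c) = 0.690 / (1 + 0.110 × 9.70) = 0.690 / 2.067 = 0.3338 g VSS per g soluble BOD₅ removed.
Mass of soluble BOD₅ removed per day: Q(S₀ − S) = 1750 × 1102 g/m³ = 1929 kg/d.
Net biomass production P_X = Y_obs × Q·(S₀ − S) = 0.3338 × 1929 = 644.0 kg VSS/d.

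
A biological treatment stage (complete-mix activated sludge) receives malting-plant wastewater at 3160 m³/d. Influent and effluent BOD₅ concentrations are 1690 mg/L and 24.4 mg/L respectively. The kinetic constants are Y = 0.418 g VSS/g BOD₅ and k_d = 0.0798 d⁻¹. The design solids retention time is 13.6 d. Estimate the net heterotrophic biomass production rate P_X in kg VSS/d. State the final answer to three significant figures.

P_X ≈ 1060 kg VSS/d

The observed yield is Y_obs = Y/(1 + k_d·θ_c) = 0.418 / (1 + 0.0798 × 13.6) = 0.418 / 2.085 = 0.2005 g VSS per g BOD₅ removed.
Substrate removed = Q·(S₀ − S) = 3160 m³/d × (1690 − 24.4) g/m³ = 5.26×10^6 g/d = 5263 kg/d.
P_X = Y_obs · Q(S₀ − S) = 0.2005 × 5263 = 1055 kg VSS/d.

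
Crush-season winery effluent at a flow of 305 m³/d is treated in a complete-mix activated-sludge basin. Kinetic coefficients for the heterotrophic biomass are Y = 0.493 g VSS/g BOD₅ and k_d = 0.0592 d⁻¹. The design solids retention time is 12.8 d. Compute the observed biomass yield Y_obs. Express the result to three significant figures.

Y_obs ≈ 0.280 g VSS/g BOD₅

The observed yield is Y_obs = Y/(1 + k_d·θ_c) = 0.493 / (1 + 0.0592 × 12.8) = 0.493 / 1.758 = 0.2805 g VSS per g BOD₅ removed.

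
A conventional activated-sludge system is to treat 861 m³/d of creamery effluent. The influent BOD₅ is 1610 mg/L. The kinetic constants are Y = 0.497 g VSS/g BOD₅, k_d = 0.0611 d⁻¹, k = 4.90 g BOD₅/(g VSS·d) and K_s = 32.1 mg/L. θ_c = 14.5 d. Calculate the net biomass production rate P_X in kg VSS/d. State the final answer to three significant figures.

P_X ≈ 365 kg VSS/d

From the Monod/SRT balance for a CMAS, S = K_s·(1+k_d θ_c)/[θ_c·(Y k − k_d) − 1] = 32.1 × (1 + 0.0611 × 14.5) / [14.5 × (0.497 × 4.90 − 0.0611) − 1] = 60.54 / 33.43 = 1.811 mg/L.
Correct the yield for decay: Y_obs = Y/(1 + k_d θ_c) = 0.497 / (1 + 0.0611 × 14.5) = 0.497 / 1.886 = 0.2635.
Substrate removed = Q·(S₀ − S) = 861 m³/d × (1610 − 1.81) g/m³ = 1.38×10^6 g/d = 1385 kg/d.
P_X = Y_obs · Q(S₀ − S) = 0.2635 × 1385 = 364.9 kg VSS/d.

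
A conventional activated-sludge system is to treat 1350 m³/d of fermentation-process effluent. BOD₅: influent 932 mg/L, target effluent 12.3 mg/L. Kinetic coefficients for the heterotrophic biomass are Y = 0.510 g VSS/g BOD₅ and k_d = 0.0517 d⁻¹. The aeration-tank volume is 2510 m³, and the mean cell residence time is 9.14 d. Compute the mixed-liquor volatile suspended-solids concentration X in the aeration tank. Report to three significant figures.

X ≈ 1570 mg/L

Solving the biomass balance for X: X = Y Q (S₀−S) θ_c / [V (1+k_d θ_c)] = 0.510 × 1350 × (932 − 12.3) × 9.14 / [2510 × (1 + 0.0517 × 9.14)] = 1566 mg/L.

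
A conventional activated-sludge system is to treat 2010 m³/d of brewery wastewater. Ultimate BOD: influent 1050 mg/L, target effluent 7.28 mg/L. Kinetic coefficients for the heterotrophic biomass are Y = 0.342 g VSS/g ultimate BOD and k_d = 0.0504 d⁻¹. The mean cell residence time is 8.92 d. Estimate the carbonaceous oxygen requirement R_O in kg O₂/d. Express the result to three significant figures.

Correct the yield for decay: Y_obs = Y/(1 + k_d θ_c) = 0.342 / (1 + 0.0504 × 8.92) = 0.342 / 1.450 = 0.2359.
ΔS = 1050 − 7.28 = 1043 mg/L, so the substrate removal rate is 2010 × 1043/1000 = 2096 kg ultimate BOD/d.
Biomass synthesised: P_X = Y_obs × 2096 = 494.5 kg VSS/d.
R_O = Q·(S₀ − S) − 1.42·P_X = 2096 − 1.42 × 494.5 = 1394 kg O₂/d.

R_O ≈ 1390 kg O₂/d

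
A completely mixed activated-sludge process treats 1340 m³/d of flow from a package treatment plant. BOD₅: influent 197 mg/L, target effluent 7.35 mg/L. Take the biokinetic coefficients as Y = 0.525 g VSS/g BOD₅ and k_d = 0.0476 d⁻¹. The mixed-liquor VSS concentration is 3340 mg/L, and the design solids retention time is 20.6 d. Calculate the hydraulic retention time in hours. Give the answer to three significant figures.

Rearranging the biomass balance for a CMAS with decay, V = Y·Q·ΔS·θ_c / [X·(1+k_d θ_c)] = 0.525 × 1340 × (197 − 7.35) × 20.6 / [3340 × (1 + 0.0476 × 20.6)] = 2.75×10^6 / 6615 = 415.5 m³.
HRT = V/Q = 415.5 m³ / 1340 m³·d⁻¹ = 0.3101 d × 24 = 7.441 h.

τ ≈ 7.44 h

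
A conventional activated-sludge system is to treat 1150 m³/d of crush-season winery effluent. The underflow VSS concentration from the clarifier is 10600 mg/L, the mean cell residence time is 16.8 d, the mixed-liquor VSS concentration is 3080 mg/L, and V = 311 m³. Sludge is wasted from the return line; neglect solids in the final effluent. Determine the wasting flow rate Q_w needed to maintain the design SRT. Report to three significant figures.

θ_c = V·X/(Q_w·X_r) when wasting from the recycle, so Q_w = V·X/(θ_c·X_r) = 311.0 × 3080 / (16.8 × 10600) = 5.379 m³/d.

Q_w ≈ 5.38 m³/d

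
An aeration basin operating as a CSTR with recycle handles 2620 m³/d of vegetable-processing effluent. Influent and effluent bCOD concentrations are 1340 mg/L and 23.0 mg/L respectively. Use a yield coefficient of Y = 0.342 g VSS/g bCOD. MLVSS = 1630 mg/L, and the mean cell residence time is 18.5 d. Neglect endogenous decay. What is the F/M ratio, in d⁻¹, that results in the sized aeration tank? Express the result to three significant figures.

Biomass mass balance (decay neglected): V·X = Y·Q·(S₀ − S)·θ_c, so V = 0.342 × 2620 × (1340 − 23.0) × 18.5 / 1630 = 13394 m³.
Food-to-microorganism ratio F/M = Q S₀ / (V X) = 2620 × 1340 / (13394 × 1630) = 0.1608 d⁻¹.

F/M ≈ 0.161 d⁻¹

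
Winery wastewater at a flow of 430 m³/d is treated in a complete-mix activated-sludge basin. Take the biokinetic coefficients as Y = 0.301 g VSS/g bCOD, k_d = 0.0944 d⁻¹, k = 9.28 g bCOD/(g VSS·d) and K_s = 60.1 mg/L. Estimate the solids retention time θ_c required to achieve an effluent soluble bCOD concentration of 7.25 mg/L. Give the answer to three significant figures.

θ_c ≈ 4.85 d

From 1/θ_c = Y·k·S/(K_s + S) − k_d: Y·k·S/(K_s+S) = 0.301 × 9.28 × 7.25 / (60.1 + 7.25) = 0.3007 d⁻¹.
Then 1/θ_c = μ − k_d = 0.3007 − 0.0944 = 0.2063 d⁻¹, giving θ_c = 4.848 d.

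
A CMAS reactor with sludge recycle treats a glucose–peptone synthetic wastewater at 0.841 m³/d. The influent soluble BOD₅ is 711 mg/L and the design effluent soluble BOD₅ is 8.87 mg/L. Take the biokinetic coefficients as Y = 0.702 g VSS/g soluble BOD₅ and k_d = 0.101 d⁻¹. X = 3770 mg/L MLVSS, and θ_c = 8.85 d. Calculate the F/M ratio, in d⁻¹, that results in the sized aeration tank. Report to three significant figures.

F/M ≈ 0.309 d⁻¹

From the SRT design equation V = Y Q (S₀−S) θ_c / [X (1 + k_d θ_c)] = 0.702 × 0.841 × (711 − 8.87) × 8.85 / [3770 × (1 + 0.101 × 8.85)] = 3.67×10^3 / 7140 = 0.5138 m³.
Food-to-microorganism ratio F/M = Q S₀ / (V X) = 0.841 × 711 / (0.5138 × 3770) = 0.3087 d⁻¹.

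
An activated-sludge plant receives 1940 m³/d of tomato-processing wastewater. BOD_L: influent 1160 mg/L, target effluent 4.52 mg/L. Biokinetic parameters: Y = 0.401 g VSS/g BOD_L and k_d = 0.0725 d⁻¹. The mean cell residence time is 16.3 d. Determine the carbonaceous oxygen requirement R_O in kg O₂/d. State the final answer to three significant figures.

Observed yield with endogenous decay: Y_obs = Y / (1 + k_d·θ_c) = 0.401 / (1 + 0.0725 × 16.3) = 0.401 / 2.182 = 0.1838 g VSS/g BOD_L.
Mass of BOD_L removed per day: Q(S₀ − S) = 1940 × 1155 g/m³ = 2242 kg/d.
Net sludge production P_X = 0.1838 × 2242 = 412.0 kg VSS/d.
R_O = Q·ΔS − 1.42 P_X = 2242 − 585.0 = 1657 kg O₂/d.

R_O ≈ 1660 kg O₂/d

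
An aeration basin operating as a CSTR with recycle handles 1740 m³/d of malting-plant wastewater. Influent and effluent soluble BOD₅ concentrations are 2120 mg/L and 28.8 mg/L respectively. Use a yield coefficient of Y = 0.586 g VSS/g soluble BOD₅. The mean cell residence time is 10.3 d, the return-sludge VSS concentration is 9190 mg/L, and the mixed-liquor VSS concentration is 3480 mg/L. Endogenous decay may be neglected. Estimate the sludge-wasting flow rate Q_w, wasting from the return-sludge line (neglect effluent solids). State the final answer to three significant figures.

Q_w ≈ 232 m³/d

With k_d = 0 the design equation reduces to V = Y Q (S₀−S) θ_c / X = 0.586 × 1740 × (2120 − 28.8) × 10.3 / 3480 = 6311 m³.
Wasting from the return line (neglecting effluent solids): Q_w = V·X / (θ_c·X_r) = 6311 × 3480 / (10.3 × 9190) = 232.0 m³/d.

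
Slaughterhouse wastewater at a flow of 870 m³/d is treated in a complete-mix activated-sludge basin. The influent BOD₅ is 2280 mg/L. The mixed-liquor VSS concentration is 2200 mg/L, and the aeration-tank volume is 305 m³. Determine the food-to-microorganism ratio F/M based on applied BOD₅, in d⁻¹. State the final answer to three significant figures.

F/M = applied load / biomass = Q·S₀/(V·X) = 870 × 2280 / (305.0 × 2200) = 2.956 d⁻¹.

F/M ≈ 2.96 d⁻¹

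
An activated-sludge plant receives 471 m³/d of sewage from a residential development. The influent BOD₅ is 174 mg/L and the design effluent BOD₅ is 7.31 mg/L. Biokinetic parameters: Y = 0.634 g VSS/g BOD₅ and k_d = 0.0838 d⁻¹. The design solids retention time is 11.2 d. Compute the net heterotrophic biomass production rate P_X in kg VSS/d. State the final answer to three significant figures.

P_X ≈ 25.7 kg VSS/d

Observed yield with endogenous decay: Y_obs = Y / (1 + k_d·θ_c) = 0.634 / (1 + 0.0838 × 11.2) = 0.634 / 1.939 = 0.3270 g VSS/g BOD₅.
Substrate removed = Q·(S₀ − S) = 471 m³/d × (174 − 7.31) g/m³ = 7.85×10^4 g/d = 78.51 kg/d.
So the net sludge growth is P_X = 0.3270 × 78.51 = 25.68 kg VSS/d.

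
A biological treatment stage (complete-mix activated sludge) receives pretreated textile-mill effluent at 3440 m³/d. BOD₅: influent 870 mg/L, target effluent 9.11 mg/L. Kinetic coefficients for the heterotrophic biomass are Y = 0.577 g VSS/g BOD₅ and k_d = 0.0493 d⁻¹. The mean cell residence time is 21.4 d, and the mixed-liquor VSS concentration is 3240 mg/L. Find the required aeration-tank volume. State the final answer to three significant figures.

From the SRT design equation V = Y Q (S₀−S) θ_c / [X (1 + k_d θ_c)] = 0.577 × 3440 × (870 − 9.11) × 21.4 / [3240 × (1 + 0.0493 × 21.4)] = 3.66×10^7 / 6658 = 5492 m³.

V ≈ 5490 m³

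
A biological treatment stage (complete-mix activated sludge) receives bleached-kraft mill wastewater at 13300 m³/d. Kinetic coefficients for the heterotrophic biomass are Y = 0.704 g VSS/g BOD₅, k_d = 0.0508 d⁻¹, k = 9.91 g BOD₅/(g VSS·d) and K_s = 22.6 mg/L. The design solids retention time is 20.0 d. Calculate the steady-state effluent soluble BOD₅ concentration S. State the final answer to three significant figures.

Effluent substrate depends only on kinetics and SRT: S = K_s(1 + k_d θ_c) / [θ_c(Yk − k_d) − 1] = 22.6 × (1 + 0.0508 × 20.0) / [20.0 × (0.704 × 9.91 − 0.0508) − 1] = 45.56 / 137.5 = 0.3313 mg/L.

S ≈ 0.331 mg/L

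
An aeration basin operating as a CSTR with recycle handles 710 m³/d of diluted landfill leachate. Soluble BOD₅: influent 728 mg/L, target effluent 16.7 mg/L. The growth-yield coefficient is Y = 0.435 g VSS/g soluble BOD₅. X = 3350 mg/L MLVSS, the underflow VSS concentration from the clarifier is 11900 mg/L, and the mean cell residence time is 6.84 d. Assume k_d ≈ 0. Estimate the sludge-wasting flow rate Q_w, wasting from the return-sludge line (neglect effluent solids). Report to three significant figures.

Q_w ≈ 18.5 m³/d

Biomass mass balance (decay neglected): V·X = Y·Q·(S₀ − S)·θ_c, so V = 0.435 × 710 × (728 − 16.7) × 6.84 / 3350 = 448.6 m³.
Q_w = (V·X)/(θ_c X_r) = 448.6 × 3350 / (6.84 × 11900) = 18.46 m³/d.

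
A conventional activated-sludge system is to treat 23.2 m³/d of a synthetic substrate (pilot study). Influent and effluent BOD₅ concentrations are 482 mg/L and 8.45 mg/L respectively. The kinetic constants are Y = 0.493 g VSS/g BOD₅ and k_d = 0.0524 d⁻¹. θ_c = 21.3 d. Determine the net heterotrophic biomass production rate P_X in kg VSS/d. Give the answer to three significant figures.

Correct the yield for decay: Y_obs = Y/(1 + k_d θ_c) = 0.493 / (1 + 0.0524 × 21.3) = 0.493 / 2.116 = 0.2330.
ΔS = 482 − 8.45 = 473.6 mg/L, so the substrate removal rate is 23.2 × 473.6/1000 = 10.99 kg BOD₅/d.
P_X = Y_obs · Q(S₀ − S) = 0.2330 × 10.99 = 2.560 kg VSS/d.

P_X ≈ 2.56 kg VSS/d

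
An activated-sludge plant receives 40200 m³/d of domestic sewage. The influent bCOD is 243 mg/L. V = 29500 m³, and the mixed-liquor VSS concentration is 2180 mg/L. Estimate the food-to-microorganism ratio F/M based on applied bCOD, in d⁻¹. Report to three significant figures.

F/M ≈ 0.152 d⁻¹

Food-to-microorganism ratio F/M = Q S₀ / (V X) = 40200 × 243 / (29500 × 2180) = 0.1519 d⁻¹.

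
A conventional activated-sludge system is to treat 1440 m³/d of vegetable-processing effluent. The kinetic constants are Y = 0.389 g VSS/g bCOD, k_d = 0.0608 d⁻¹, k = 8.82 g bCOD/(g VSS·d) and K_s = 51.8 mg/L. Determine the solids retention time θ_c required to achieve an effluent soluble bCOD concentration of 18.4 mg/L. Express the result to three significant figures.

Specific growth rate at S = 18.4 mg/L: μ = YkS/(K_s+S) = 0.389·8.82·18.4/(51.8+18.4) = 0.8993 d⁻¹.
Then 1/θ_c = μ − k_d = 0.8993 − 0.0608 = 0.8385 d⁻¹, giving θ_c = 1.193 d.

θ_c ≈ 1.19 d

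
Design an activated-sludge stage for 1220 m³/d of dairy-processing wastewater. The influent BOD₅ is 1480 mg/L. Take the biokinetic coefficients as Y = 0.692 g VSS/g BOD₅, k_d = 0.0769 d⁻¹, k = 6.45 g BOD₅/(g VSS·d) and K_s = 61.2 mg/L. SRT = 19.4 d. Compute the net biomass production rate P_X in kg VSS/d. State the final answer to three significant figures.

P_X ≈ 501 kg VSS/d

Effluent substrate depends only on kinetics and SRT: S = K_s(1 + k_d θ_c) / [θ_c(Yk − k_d) − 1] = 61.2 × (1 + 0.0769 × 19.4) / [19.4 × (0.692 × 6.45 − 0.0769) − 1] = 152.5 / 84.10 = 1.813 mg/L.
Y_obs = Y / (1 + k_d θ_c) = 0.692 / (1 + 0.0769 × 19.4) = 0.692 / 2.492 = 0.2777.
ΔS = 1480 − 1.81 = 1478 mg/L, so the substrate removal rate is 1220 × 1478/1000 = 1803 kg BOD₅/d.
P_X = Y_obs · Q(S₀ − S) = 0.2777 × 1803 = 500.8 kg VSS/d.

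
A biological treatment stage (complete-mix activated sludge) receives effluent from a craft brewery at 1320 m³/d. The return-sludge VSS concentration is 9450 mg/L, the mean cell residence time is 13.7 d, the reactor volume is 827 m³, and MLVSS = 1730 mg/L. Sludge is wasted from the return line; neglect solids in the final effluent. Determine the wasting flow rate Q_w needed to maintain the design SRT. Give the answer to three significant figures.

Q_w = (V·X)/(θ_c X_r) = 827.0 × 1730 / (13.7 × 9450) = 11.05 m³/d.

Q_w ≈ 11.1 m³/d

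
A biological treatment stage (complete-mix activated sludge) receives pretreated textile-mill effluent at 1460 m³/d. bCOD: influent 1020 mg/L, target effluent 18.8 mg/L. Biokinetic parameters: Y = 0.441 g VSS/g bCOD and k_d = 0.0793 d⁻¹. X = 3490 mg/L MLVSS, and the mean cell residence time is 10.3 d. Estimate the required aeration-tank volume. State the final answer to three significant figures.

V ≈ 1050 m³

Rearranging the biomass balance for a CMAS with decay, V = Y·Q·ΔS·θ_c / [X·(1+k_d θ_c)] = 0.441 × 1460 × (1020 − 18.8) × 10.3 / [3490 × (1 + 0.0793 × 10.3)] = 6.64×10^6 / 6341 = 1047 m³.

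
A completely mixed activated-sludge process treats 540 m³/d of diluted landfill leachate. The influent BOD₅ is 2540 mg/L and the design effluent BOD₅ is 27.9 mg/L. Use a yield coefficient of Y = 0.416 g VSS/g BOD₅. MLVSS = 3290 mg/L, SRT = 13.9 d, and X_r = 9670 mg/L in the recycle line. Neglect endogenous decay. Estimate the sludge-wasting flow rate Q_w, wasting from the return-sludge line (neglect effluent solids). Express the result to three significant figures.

With k_d = 0 the design equation reduces to V = Y Q (S₀−S) θ_c / X = 0.416 × 540 × (2540 − 27.9) × 13.9 / 3290 = 2384 m³.
Wasting from the return line (neglecting effluent solids): Q_w = V·X / (θ_c·X_r) = 2384 × 3290 / (13.9 × 9670) = 58.36 m³/d.

Q_w ≈ 58.4 m³/d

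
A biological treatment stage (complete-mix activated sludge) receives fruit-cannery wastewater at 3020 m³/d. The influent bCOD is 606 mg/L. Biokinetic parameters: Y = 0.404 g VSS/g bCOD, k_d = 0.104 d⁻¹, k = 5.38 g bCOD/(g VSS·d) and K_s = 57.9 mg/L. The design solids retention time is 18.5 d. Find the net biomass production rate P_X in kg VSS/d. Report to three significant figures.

P_X ≈ 251 kg VSS/d

Effluent substrate depends only on kinetics and SRT: S = K_s(1 + k_d θ_c) / [θ_c(Yk − k_d) − 1] = 57.9 × (1 + 0.104 × 18.5) / [18.5 × (0.404 × 5.38 − 0.104) − 1] = 169.3 / 37.29 = 4.541 mg/L.
Y_obs = Y / (1 + k_d θ_c) = 0.404 / (1 + 0.104 × 18.5) = 0.404 / 2.924 = 0.1382.
Q·(S₀ − S) = 3020 × (606 − 4.54) × 10⁻³ = 1816 kg/d removed.
Biomass produced: P_X = Y_obs·Q·ΔS = 0.1382 × 1816 ≈ 251.0 kg VSS/d.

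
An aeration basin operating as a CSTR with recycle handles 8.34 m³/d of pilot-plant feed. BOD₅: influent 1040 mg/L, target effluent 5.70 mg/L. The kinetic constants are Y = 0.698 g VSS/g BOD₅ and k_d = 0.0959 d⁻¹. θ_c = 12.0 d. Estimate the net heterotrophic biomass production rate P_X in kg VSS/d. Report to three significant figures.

The observed yield is Y_obs = Y/(1 + k_d·θ_c) = 0.698 / (1 + 0.0959 × 12.0) = 0.698 / 2.151 = 0.3245 g VSS per g BOD₅ removed.
Q·(S₀ − S) = 8.34 × (1040 − 5.70) × 10⁻³ = 8.626 kg/d removed.
So the net sludge growth is P_X = 0.3245 × 8.626 = 2.799 kg VSS/d.

P_X ≈ 2.80 kg VSS/d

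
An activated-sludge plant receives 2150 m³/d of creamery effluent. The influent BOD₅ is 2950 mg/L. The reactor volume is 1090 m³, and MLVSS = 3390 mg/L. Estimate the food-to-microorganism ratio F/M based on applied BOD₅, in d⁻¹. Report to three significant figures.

F/M = applied load / biomass = Q·S₀/(V·X) = 2150 × 2950 / (1090 × 3390) = 1.716 d⁻¹.

F/M ≈ 1.72 d⁻¹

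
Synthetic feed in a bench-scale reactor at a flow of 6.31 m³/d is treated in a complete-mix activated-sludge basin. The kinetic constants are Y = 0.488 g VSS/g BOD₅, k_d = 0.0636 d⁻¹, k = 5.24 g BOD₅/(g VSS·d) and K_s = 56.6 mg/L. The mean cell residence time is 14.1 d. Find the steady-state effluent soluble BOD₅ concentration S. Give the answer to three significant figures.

For a completely mixed reactor with recycle the Lawrence–McCarty relation gives S = K_s·(1 + k_d·θ_c) / [θ_c·(Y·k − k_d) − 1] = 56.6 × (1 + 0.0636 × 14.1) / [14.1 × (0.488 × 5.24 − 0.0636) − 1] = 107.4 / 34.16 = 3.143 mg/L.

S ≈ 3.14 mg/L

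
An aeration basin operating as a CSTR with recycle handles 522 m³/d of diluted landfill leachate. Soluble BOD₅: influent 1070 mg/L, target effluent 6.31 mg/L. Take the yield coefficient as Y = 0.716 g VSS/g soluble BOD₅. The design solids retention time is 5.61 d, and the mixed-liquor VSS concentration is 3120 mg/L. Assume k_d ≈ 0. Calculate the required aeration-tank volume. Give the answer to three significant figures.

With k_d = 0 the design equation reduces to V = Y Q (S₀−S) θ_c / X = 0.716 × 522 × (1070 − 6.31) × 5.61 / 3120 = 714.8 m³.

V ≈ 715 m³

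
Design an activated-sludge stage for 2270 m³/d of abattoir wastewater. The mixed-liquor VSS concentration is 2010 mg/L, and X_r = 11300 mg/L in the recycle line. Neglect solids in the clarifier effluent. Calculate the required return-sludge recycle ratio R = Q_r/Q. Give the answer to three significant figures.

Solids balance on the clarifier gives (1+R)X = R·X_r, so R = X/(X_r − X) = 2010 / (11300 − 2010) = 0.2164.

R ≈ 0.216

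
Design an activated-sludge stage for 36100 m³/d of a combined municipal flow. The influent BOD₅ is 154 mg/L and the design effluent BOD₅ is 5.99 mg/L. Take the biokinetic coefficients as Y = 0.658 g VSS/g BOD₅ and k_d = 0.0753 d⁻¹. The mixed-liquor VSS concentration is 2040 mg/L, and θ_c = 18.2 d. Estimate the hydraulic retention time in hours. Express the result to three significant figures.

Rearranging the biomass balance for a CMAS with decay, V = Y·Q·ΔS·θ_c / [X·(1+k_d θ_c)] = 0.658 × 36100 × (154 − 5.99) × 18.2 / [2040 × (1 + 0.0753 × 18.2)] = 6.4×10^7 / 4836 = 13232 m³.
Hydraulic retention time τ = V/Q = 13232 / 36100 = 0.3665 d = 8.797 h.

τ ≈ 8.80 h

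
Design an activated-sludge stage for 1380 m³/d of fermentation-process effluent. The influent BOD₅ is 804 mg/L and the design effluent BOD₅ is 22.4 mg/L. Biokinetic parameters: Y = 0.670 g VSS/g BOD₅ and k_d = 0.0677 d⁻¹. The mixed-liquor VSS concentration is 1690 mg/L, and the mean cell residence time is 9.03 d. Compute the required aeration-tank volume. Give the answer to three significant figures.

Rearranging the biomass balance for a CMAS with decay, V = Y·Q·ΔS·θ_c / [X·(1+k_d θ_c)] = 0.670 × 1380 × (804 − 22.4) × 9.03 / [1690 × (1 + 0.0677 × 9.03)] = 6.53×10^6 / 2723 = 2396 m³.

V ≈ 2400 m³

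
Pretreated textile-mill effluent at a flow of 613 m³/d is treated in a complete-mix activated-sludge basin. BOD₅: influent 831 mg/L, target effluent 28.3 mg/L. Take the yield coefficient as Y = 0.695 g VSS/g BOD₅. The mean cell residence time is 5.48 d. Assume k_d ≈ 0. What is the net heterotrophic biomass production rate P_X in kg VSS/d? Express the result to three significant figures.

No decay correction is needed, so Y_obs = Y = 0.695.
Q·(S₀ − S) = 613 × (831 − 28.3) × 10⁻³ = 492.1 kg/d removed.
So the net sludge growth is P_X = 0.6950 × 492.1 = 342.0 kg VSS/d.

P_X ≈ 342 kg VSS/d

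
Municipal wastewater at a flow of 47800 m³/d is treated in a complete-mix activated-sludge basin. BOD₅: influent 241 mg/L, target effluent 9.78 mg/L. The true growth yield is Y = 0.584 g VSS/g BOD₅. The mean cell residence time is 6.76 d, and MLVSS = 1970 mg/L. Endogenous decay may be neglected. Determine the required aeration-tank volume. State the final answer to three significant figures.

V ≈ 22100 m³

V·X = Y·Q·ΔS·θ_c gives V = 0.584 × 47800 × (241 − 9.78) × 6.76 / 1970 = 22149 m³.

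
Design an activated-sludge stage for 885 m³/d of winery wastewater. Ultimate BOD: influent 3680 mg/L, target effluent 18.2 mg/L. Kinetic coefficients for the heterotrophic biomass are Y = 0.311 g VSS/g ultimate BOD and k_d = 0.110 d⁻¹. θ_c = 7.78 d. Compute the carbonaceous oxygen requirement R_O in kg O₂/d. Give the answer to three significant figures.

Correct the yield for decay: Y_obs = Y/(1 + k_d θ_c) = 0.311 / (1 + 0.110 × 7.78) = 0.311 / 1.856 = 0.1676.
Q·(S₀ − S) = 885 × (3680 − 18.2) × 10⁻³ = 3241 kg/d removed.
Net sludge production P_X = 0.1676 × 3241 = 543.1 kg VSS/d.
R_O = Q·(S₀ − S) − 1.42·P_X = 3241 − 1.42 × 543.1 = 2470 kg O₂/d.

R_O ≈ 2470 kg O₂/d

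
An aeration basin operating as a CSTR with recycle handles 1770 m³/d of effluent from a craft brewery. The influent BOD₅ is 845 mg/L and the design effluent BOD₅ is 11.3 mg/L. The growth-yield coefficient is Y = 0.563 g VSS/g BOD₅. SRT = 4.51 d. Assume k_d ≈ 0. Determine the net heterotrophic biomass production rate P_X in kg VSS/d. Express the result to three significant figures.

With endogenous decay neglected, the observed yield equals the true yield: Y_obs = Y = 0.563 g VSS/g BOD₅.
Mass of BOD₅ removed per day: Q(S₀ − S) = 1770 × 833.7 g/m³ = 1476 kg/d.
So the net sludge growth is P_X = 0.5630 × 1476 = 830.8 kg VSS/d.

P_X ≈ 831 kg VSS/d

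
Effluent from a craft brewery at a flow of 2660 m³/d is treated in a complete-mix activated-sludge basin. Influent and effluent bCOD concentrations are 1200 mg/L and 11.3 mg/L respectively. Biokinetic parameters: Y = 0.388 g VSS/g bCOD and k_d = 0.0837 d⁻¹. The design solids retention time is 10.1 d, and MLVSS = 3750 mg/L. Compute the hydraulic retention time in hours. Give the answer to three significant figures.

From the SRT design equation V = Y Q (S₀−S) θ_c / [X (1 + k_d θ_c)] = 0.388 × 2660 × (1200 − 11.3) × 10.1 / [3750 × (1 + 0.0837 × 10.1)] = 1.24×10^7 / 6920 = 1791 m³.
HRT = V/Q = 1791 m³ / 2660 m³·d⁻¹ = 0.6731 d × 24 = 16.16 h.

τ ≈ 16.2 h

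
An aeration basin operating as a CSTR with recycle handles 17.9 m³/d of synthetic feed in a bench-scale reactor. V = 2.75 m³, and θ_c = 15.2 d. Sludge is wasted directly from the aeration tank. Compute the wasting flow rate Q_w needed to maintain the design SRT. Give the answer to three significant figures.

Q_w ≈ 0.181 m³/d

For wasting at MLVSS concentration, Q_w = V/θ_c = 2.750/15.2 = 0.1809 m³/d.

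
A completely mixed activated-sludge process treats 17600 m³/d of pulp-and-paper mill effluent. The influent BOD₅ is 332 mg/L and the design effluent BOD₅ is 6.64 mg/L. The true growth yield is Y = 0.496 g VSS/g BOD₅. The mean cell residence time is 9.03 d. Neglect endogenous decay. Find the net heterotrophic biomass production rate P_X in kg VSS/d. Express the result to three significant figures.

P_X ≈ 2840 kg VSS/d

No decay correction is needed, so Y_obs = Y = 0.496.
Q·(S₀ − S) = 17600 × (332 − 6.64) × 10⁻³ = 5726 kg/d removed.
P_X = Y_obs · Q(S₀ − S) = 0.4960 × 5726 = 2840 kg VSS/d.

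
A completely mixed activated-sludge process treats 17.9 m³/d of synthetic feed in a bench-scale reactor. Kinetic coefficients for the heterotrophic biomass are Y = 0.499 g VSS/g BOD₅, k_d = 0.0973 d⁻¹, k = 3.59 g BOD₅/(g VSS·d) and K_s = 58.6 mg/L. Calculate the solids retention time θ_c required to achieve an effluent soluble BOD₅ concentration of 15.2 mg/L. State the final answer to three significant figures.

θ_c ≈ 3.68 d

At the target effluent, Y k S/(K_s+S) = 0.499×3.59×15.2/73.80 = 0.3690 d⁻¹.
1/θ_c = 0.3690 − 0.0973 = 0.2717 d⁻¹, so θ_c = 3.681 d.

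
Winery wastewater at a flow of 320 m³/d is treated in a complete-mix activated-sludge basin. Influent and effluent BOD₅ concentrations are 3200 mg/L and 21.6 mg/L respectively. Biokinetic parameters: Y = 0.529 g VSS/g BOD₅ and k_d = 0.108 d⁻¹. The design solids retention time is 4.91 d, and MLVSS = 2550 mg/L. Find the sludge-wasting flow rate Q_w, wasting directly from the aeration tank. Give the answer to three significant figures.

From the SRT design equation V = Y Q (S₀−S) θ_c / [X (1 + k_d θ_c)] = 0.529 × 320 × (3200 − 21.6) × 4.91 / [2550 × (1 + 0.108 × 4.91)] = 2.64×10^6 / 3902 = 677.0 m³.
With mixed-liquor wasting, θ_c = V/Q_w, so Q_w = V/θ_c = 677.0/4.91 = 137.9 m³/d.

Q_w ≈ 138 m³/d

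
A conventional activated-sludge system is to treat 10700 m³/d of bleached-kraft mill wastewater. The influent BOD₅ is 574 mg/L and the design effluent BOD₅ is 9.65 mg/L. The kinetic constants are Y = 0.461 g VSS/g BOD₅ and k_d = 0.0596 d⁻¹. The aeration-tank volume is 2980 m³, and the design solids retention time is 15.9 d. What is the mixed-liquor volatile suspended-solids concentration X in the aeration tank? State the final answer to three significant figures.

Solving the biomass balance for X: X = Y Q (S₀−S) θ_c / [V (1+k_d θ_c)] = 0.461 × 10700 × (574 − 9.65) × 15.9 / [2980 × (1 + 0.0596 × 15.9)] = 7626 mg/L.

X ≈ 7630 mg/L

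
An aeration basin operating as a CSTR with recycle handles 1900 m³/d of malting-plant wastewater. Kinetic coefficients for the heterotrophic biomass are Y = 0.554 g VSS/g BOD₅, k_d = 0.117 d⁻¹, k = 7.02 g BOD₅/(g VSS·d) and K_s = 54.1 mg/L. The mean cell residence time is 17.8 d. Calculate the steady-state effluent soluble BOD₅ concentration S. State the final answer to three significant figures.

From the Monod/SRT balance for a CMAS, S = K_s·(1+k_d θ_c)/[θ_c·(Y k − k_d) − 1] = 54.1 × (1 + 0.117 × 17.8) / [17.8 × (0.554 × 7.02 − 0.117) − 1] = 166.8 / 66.14 = 2.521 mg/L.

S ≈ 2.52 mg/L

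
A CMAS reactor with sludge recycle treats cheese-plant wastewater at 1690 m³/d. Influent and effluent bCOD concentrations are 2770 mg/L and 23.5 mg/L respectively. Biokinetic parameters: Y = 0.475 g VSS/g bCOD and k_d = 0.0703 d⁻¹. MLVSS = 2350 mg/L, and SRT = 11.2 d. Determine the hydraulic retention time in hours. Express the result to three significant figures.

τ ≈ 83.5 h

From the SRT design equation V = Y Q (S₀−S) θ_c / [X (1 + k_d θ_c)] = 0.475 × 1690 × (2770 − 23.5) × 11.2 / [2350 × (1 + 0.0703 × 11.2)] = 2.47×10^7 / 4200 = 5879 m³.
Hydraulic retention time τ = V/Q = 5879 / 1690 = 3.479 d = 83.49 h.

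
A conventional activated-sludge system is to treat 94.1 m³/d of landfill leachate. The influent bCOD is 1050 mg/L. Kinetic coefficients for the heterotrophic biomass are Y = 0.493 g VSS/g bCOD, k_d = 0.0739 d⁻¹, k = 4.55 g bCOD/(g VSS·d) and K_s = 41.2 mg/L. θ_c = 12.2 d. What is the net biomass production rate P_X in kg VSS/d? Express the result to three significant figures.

P_X ≈ 25.5 kg VSS/d

For a completely mixed reactor with recycle the Lawrence–McCarty relation gives S = K_s·(1 + k_d·θ_c) / [θ_c·(Y·k − k_d) − 1] = 41.2 × (1 + 0.0739 × 12.2) / [12.2 × (0.493 × 4.55 − 0.0739) − 1] = 78.35 / 25.46 = 3.077 mg/L.
Correct the yield for decay: Y_obs = Y/(1 + k_d θ_c) = 0.493 / (1 + 0.0739 × 12.2) = 0.493 / 1.902 = 0.2593.
Substrate removed = Q·(S₀ − S) = 94.1 m³/d × (1050 − 3.08) g/m³ = 9.85×10^4 g/d = 98.52 kg/d.
Net biomass production P_X = Y_obs × Q·(S₀ − S) = 0.2593 × 98.52 = 25.54 kg VSS/d.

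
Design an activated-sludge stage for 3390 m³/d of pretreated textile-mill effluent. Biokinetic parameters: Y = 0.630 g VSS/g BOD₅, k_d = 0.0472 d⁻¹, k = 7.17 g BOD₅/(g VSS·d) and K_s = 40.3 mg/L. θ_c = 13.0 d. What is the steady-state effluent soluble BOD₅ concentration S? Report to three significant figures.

Effluent substrate depends only on kinetics and SRT: S = K_s(1 + k_d θ_c) / [θ_c(Yk − k_d) − 1] = 40.3 × (1 + 0.0472 × 13.0) / [13.0 × (0.630 × 7.17 − 0.0472) − 1] = 65.03 / 57.11 = 1.139 mg/L.

S ≈ 1.14 mg/L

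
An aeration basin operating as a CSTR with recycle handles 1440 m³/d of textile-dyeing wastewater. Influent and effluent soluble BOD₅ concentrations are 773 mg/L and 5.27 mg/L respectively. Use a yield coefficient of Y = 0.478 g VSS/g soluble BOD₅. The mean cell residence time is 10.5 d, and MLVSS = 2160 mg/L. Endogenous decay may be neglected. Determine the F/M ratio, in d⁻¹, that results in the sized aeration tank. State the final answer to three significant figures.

F/M ≈ 0.201 d⁻¹

With k_d = 0 the design equation reduces to V = Y Q (S₀−S) θ_c / X = 0.478 × 1440 × (773 − 5.27) × 10.5 / 2160 = 2569 m³.
F/M = Q·S₀ / (V·X) = 1440 × 773 / (2569 × 2160) = 0.2006 g soluble BOD₅·(g VSS·d)⁻¹.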